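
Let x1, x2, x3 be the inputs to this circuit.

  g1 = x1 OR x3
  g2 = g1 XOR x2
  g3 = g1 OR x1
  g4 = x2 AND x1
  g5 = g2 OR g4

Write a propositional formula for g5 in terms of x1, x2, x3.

((x1 OR x3) XOR x2) OR (x2 AND x1)

g1 = x1 OR x3
g2 = g1 XOR x2 = (x1 OR x3) XOR x2
g4 = x2 AND x1
g5 = g2 OR g4 = ((x1 OR x3) XOR x2) OR (x2 AND x1)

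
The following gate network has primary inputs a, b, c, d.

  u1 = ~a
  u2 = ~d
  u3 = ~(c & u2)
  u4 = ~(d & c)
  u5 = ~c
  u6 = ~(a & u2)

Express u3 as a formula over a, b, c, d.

u2 = ~d
u3 = ~(c & u2) = ~(c & ~d)

~(c & ~d)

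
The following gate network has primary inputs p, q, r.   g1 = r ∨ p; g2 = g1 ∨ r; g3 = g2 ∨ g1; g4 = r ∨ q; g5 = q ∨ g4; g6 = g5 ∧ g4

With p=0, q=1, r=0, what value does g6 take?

g4 = 0 ∨ 1 = 1
g5 = 1 ∨ 1 = 1
g6 = 1 ∧ 1 = 1

1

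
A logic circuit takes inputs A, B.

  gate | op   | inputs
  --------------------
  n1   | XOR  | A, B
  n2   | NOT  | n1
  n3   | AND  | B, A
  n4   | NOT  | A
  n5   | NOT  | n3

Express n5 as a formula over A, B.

n3 = B AND A
n5 = NOT n3 = NOT (B AND A)

NOT (B AND A)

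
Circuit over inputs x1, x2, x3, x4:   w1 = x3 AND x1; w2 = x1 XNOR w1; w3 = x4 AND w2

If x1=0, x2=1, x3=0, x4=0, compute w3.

w1 = 0 AND 0 = 0
w2 = 0 XNOR 0 = 1
w3 = 0 AND 1 = 0

0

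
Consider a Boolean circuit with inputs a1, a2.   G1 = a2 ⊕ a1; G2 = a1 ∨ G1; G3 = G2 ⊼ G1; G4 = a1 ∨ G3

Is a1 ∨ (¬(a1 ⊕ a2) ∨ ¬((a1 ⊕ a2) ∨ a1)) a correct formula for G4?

G1 = a2 ⊕ a1
G2 = a1 ∨ G1 = a1 ∨ (a2 ⊕ a1)
G3 = G2 ⊼ G1 = (a1 ∨ (a2 ⊕ a1)) ⊼ (a2 ⊕ a1)
G4 = a1 ∨ G3 = a1 ∨ ((a1 ∨ (a2 ⊕ a1)) ⊼ (a2 ⊕ a1))
At a1=0, a2=1: circuit gives 0, formula gives 0.
At a1=0, a2=0: circuit gives 1, formula gives 1.
Agrees on all 4 inputs.

Yes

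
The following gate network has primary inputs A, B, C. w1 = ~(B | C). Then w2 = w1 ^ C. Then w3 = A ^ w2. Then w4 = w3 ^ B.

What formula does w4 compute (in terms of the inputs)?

(A ^ ((~(B | C)) ^ C)) ^ B

w1 = ~(B | C)
w2 = w1 ^ C = (~(B | C)) ^ C
w3 = A ^ w2 = A ^ ((~(B | C)) ^ C)
w4 = w3 ^ B = (A ^ ((~(B | C)) ^ C)) ^ B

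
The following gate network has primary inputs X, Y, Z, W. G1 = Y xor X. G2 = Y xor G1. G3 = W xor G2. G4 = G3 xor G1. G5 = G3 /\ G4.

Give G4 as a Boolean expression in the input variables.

G1 = Y xor X
G2 = Y xor G1 = Y xor (Y xor X)
G3 = W xor G2 = W xor (Y xor (Y xor X))
G4 = G3 xor G1 = (W xor (Y xor (Y xor X))) xor (Y xor X)

(W xor (Y xor (Y xor X))) xor (Y xor X)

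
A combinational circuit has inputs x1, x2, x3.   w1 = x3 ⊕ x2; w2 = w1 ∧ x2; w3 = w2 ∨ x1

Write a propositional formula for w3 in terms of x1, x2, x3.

w1 = x3 ⊕ x2
w2 = w1 ∧ x2 = (x3 ⊕ x2) ∧ x2
w3 = w2 ∨ x1 = ((x3 ⊕ x2) ∧ x2) ∨ x1

((x3 ⊕ x2) ∧ x2) ∨ x1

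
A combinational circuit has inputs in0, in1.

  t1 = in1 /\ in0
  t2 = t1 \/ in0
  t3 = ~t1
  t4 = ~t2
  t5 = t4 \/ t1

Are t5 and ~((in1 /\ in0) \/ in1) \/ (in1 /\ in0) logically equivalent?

t1 = in1 /\ in0
t2 = t1 \/ in0 = (in1 /\ in0) \/ in0
t4 = ~t2 = ~((in1 /\ in0) \/ in0)
t5 = t4 \/ t1 = ~((in1 /\ in0) \/ in0) \/ (in1 /\ in0)
At in0=0, in1=1: circuit gives 1, formula gives 0.

No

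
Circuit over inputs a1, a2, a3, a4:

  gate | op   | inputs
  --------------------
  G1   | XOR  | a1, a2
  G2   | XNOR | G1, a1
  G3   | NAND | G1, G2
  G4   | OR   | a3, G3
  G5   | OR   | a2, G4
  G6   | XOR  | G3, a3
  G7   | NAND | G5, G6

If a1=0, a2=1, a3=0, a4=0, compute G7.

G1 = 0 XOR 1 = 1
G2 = 1 XNOR 0 = 0
G3 = 1 NAND 0 = 1
G4 = 0 OR 1 = 1
G5 = 1 OR 1 = 1
G6 = 1 XOR 0 = 1
G7 = 1 NAND 1 = 0

0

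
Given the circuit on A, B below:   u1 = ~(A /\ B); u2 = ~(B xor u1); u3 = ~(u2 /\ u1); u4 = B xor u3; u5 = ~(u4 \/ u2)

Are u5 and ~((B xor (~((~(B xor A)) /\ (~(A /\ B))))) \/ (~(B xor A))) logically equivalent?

u1 = ~(A /\ B)
u2 = ~(B xor u1) = ~(B xor (~(A /\ B)))
u3 = ~(u2 /\ u1) = ~((~(B xor (~(A /\ B)))) /\ (~(A /\ B)))
u4 = B xor u3 = B xor (~((~(B xor (~(A /\ B)))) /\ (~(A /\ B))))
u5 = ~(u4 \/ u2) = ~((B xor (~((~(B xor (~(A /\ B)))) /\ (~(A /\ B))))) \/ (~(B xor (~(A /\ B)))))
At A=0, B=1: circuit gives 0, formula gives 1.

No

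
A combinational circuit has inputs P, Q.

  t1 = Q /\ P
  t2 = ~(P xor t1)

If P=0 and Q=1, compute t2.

t1 = 1 /\ 0 = 0
t2 = ~(0 xor 0) = 1

1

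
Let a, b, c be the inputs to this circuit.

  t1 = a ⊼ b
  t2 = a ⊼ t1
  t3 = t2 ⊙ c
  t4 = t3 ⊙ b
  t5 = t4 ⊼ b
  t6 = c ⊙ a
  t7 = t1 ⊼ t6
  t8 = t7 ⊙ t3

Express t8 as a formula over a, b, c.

t1 = a ⊼ b
t2 = a ⊼ t1 = a ⊼ (a ⊼ b)
t3 = t2 ⊙ c = (a ⊼ (a ⊼ b)) ⊙ c
t6 = c ⊙ a
t7 = t1 ⊼ t6 = (a ⊼ b) ⊼ (c ⊙ a)
t8 = t7 ⊙ t3 = ((a ⊼ b) ⊼ (c ⊙ a)) ⊙ ((a ⊼ (a ⊼ b)) ⊙ c)

((a ⊼ b) ⊼ (c ⊙ a)) ⊙ ((a ⊼ (a ⊼ b)) ⊙ c)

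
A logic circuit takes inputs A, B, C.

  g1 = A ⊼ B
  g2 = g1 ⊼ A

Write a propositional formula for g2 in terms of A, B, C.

g1 = A ⊼ B
g2 = g1 ⊼ A = (A ⊼ B) ⊼ A

(A ⊼ B) ⊼ A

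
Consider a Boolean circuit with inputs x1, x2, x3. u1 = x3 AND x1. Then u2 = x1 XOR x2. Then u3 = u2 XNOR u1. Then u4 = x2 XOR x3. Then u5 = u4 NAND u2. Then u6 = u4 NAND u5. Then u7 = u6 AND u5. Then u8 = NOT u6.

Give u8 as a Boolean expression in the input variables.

NOT ((x2 XOR x3) NAND ((x2 XOR x3) NAND (x1 XOR x2)))

u2 = x1 XOR x2
u4 = x2 XOR x3
u5 = u4 NAND u2 = (x2 XOR x3) NAND (x1 XOR x2)
u6 = u4 NAND u5 = (x2 XOR x3) NAND ((x2 XOR x3) NAND (x1 XOR x2))
u8 = NOT u6 = NOT ((x2 XOR x3) NAND ((x2 XOR x3) NAND (x1 XOR x2)))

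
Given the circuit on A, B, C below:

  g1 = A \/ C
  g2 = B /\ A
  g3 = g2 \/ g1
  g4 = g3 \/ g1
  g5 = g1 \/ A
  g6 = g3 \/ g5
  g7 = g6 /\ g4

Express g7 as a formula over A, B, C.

(((B /\ A) \/ (A \/ C)) \/ ((A \/ C) \/ A)) /\ (((B /\ A) \/ (A \/ C)) \/ (A \/ C))

g1 = A \/ C
g2 = B /\ A
g3 = g2 \/ g1 = (B /\ A) \/ (A \/ C)
g4 = g3 \/ g1 = ((B /\ A) \/ (A \/ C)) \/ (A \/ C)
g5 = g1 \/ A = (A \/ C) \/ A
g6 = g3 \/ g5 = ((B /\ A) \/ (A \/ C)) \/ ((A \/ C) \/ A)
g7 = g6 /\ g4 = (((B /\ A) \/ (A \/ C)) \/ ((A \/ C) \/ A)) /\ (((B /\ A) \/ (A \/ C)) \/ (A \/ C))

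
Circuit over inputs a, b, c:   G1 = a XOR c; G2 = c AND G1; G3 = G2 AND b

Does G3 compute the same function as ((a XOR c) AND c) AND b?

G1 = a XOR c
G2 = c AND G1 = c AND (a XOR c)
G3 = G2 AND b = (c AND (a XOR c)) AND b
At a=0, b=0, c=0: circuit gives 0, formula gives 0.
At a=0, b=1, c=1: circuit gives 1, formula gives 1.
Agrees on all 8 inputs.

Yes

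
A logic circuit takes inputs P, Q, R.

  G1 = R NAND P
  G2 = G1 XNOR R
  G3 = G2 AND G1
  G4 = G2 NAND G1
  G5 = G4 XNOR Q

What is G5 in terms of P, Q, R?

(((R NAND P) XNOR R) NAND (R NAND P)) XNOR Q

G1 = R NAND P
G2 = G1 XNOR R = (R NAND P) XNOR R
G4 = G2 NAND G1 = ((R NAND P) XNOR R) NAND (R NAND P)
G5 = G4 XNOR Q = (((R NAND P) XNOR R) NAND (R NAND P)) XNOR Q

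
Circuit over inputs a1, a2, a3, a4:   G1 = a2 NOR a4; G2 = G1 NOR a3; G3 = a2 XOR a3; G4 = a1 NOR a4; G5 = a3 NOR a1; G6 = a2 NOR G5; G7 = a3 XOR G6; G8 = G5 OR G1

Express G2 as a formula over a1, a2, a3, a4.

(a2 NOR a4) NOR a3

G1 = a2 NOR a4
G2 = G1 NOR a3 = (a2 NOR a4) NOR a3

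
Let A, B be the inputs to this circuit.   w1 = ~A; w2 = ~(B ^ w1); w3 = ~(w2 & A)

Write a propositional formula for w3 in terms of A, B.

w1 = ~A
w2 = ~(B ^ w1) = ~(B ^ ~A)
w3 = ~(w2 & A) = ~((~(B ^ ~A)) & A)

~((~(B ^ ~A)) & A)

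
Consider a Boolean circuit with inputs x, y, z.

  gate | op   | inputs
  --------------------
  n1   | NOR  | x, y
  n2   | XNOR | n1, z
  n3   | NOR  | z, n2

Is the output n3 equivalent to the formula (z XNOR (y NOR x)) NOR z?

n1 = x NOR y
n2 = n1 XNOR z = (x NOR y) XNOR z
n3 = z NOR n2 = z NOR ((x NOR y) XNOR z)
At x=0, y=0, z=1: circuit gives 0, formula gives 0.
At x=0, y=0, z=0: circuit gives 1, formula gives 1.
Agrees on all 8 inputs.

Yes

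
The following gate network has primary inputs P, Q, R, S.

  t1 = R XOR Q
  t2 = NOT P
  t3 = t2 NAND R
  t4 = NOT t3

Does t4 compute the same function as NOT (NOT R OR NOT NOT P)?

t2 = NOT P
t3 = t2 NAND R = NOT P NAND R
t4 = NOT t3 = NOT (NOT P NAND R)
At P=0, Q=0, R=0, S=0: circuit gives 0, formula gives 0.
At P=0, Q=0, R=1, S=0: circuit gives 1, formula gives 1.
Agrees on all 16 inputs.

Yes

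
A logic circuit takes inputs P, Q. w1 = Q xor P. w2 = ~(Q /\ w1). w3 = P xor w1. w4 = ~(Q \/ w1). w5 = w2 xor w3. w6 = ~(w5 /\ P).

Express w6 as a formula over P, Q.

~(((~(Q /\ (Q xor P))) xor (P xor (Q xor P))) /\ P)

w1 = Q xor P
w2 = ~(Q /\ w1) = ~(Q /\ (Q xor P))
w3 = P xor w1 = P xor (Q xor P)
w5 = w2 xor w3 = (~(Q /\ (Q xor P))) xor (P xor (Q xor P))
w6 = ~(w5 /\ P) = ~(((~(Q /\ (Q xor P))) xor (P xor (Q xor P))) /\ P)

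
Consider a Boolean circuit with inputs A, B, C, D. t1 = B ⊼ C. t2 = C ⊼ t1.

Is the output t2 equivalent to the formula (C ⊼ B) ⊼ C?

t1 = B ⊼ C
t2 = C ⊼ t1 = C ⊼ (B ⊼ C)
At A=0, B=0, C=1, D=0: circuit gives 0, formula gives 0.
At A=0, B=0, C=0, D=0: circuit gives 1, formula gives 1.
Agrees on all 16 inputs.

Yes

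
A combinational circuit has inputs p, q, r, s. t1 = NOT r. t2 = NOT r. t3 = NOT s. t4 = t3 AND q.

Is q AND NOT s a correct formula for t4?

t3 = NOT s
t4 = t3 AND q = NOT s AND q
At p=0, q=0, r=0, s=0: circuit gives 0, formula gives 0.
At p=0, q=1, r=0, s=0: circuit gives 1, formula gives 1.
Agrees on all 16 inputs.

Yes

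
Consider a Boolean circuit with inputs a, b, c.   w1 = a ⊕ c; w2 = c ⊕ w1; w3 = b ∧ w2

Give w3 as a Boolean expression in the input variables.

b ∧ (c ⊕ (a ⊕ c))

w1 = a ⊕ c
w2 = c ⊕ w1 = c ⊕ (a ⊕ c)
w3 = b ∧ w2 = b ∧ (c ⊕ (a ⊕ c))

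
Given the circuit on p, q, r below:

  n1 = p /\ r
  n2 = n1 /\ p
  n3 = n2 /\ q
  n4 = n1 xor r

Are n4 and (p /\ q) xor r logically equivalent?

No

n1 = p /\ r
n4 = n1 xor r = (p /\ r) xor r
At p=1, q=0, r=1: circuit gives 0, formula gives 1.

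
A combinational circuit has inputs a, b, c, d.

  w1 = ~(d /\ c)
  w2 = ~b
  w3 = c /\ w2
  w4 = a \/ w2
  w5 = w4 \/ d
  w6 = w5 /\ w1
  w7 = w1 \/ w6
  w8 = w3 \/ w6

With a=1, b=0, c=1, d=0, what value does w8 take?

w1 = ~(0 /\ 1) = 1
w2 = ~0 = 1
w3 = 1 /\ 1 = 1
w4 = 1 \/ 1 = 1
w5 = 1 \/ 0 = 1
w6 = 1 /\ 1 = 1
w8 = 1 \/ 1 = 1

1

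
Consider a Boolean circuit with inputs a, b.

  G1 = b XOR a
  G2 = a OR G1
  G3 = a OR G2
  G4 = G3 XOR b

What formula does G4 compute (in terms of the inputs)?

G1 = b XOR a
G2 = a OR G1 = a OR (b XOR a)
G3 = a OR G2 = a OR (a OR (b XOR a))
G4 = G3 XOR b = (a OR (a OR (b XOR a))) XOR b

(a OR (a OR (b XOR a))) XOR b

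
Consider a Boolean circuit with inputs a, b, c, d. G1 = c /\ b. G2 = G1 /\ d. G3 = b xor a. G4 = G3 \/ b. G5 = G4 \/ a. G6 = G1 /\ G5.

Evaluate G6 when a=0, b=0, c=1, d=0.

G1 = 1 /\ 0 = 0
G3 = 0 xor 0 = 0
G4 = 0 \/ 0 = 0
G5 = 0 \/ 0 = 0
G6 = 0 /\ 0 = 0

0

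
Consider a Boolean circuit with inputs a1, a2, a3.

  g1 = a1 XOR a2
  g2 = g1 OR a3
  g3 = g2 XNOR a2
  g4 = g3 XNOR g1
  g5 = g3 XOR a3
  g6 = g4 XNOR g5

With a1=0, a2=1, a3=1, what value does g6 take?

g1 = 0 XOR 1 = 1
g2 = 1 OR 1 = 1
g3 = 1 XNOR 1 = 1
g4 = 1 XNOR 1 = 1
g5 = 1 XOR 1 = 0
g6 = 1 XNOR 0 = 0

0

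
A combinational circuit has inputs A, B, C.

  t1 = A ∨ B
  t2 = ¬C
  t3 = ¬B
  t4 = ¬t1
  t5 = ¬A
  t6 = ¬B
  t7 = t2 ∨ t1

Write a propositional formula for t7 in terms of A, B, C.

t1 = A ∨ B
t2 = ¬C
t7 = t2 ∨ t1 = ¬C ∨ (A ∨ B)

¬C ∨ (A ∨ B)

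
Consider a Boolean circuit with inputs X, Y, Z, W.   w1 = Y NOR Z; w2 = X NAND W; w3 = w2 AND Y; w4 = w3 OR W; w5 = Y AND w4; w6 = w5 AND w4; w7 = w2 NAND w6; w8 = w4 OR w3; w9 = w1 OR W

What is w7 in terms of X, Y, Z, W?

w2 = X NAND W
w3 = w2 AND Y = (X NAND W) AND Y
w4 = w3 OR W = ((X NAND W) AND Y) OR W
w5 = Y AND w4 = Y AND (((X NAND W) AND Y) OR W)
w6 = w5 AND w4 = (Y AND (((X NAND W) AND Y) OR W)) AND (((X NAND W) AND Y) OR W)
w7 = w2 NAND w6 = (X NAND W) NAND ((Y AND (((X NAND W) AND Y) OR W)) AND (((X NAND W) AND Y) OR W))

(X NAND W) NAND ((Y AND (((X NAND W) AND Y) OR W)) AND (((X NAND W) AND Y) OR W))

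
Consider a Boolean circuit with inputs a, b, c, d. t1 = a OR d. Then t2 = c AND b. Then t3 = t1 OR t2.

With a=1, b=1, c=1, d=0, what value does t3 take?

1

t1 = 1 OR 0 = 1
t2 = 1 AND 1 = 1
t3 = 1 OR 1 = 1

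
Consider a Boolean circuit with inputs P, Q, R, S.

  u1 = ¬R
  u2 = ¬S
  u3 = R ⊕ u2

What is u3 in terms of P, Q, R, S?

R ⊕ ¬S

u2 = ¬S
u3 = R ⊕ u2 = R ⊕ ¬S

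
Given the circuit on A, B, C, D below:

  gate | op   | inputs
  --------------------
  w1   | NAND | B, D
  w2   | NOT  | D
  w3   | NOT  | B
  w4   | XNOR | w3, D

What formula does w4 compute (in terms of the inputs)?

NOT B XNOR D

w3 = NOT B
w4 = w3 XNOR D = NOT B XNOR D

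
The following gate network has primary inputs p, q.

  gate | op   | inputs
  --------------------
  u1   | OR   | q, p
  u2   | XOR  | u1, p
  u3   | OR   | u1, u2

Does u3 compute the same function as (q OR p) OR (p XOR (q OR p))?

u1 = q OR p
u2 = u1 XOR p = (q OR p) XOR p
u3 = u1 OR u2 = (q OR p) OR ((q OR p) XOR p)
At p=0, q=0: circuit gives 0, formula gives 0.
At p=0, q=1: circuit gives 1, formula gives 1.
Agrees on all 4 inputs.

Yes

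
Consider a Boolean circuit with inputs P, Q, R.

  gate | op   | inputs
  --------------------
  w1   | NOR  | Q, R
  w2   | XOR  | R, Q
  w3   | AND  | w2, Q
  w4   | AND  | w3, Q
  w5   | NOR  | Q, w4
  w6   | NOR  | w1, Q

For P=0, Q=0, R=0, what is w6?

0

w1 = 0 NOR 0 = 1
w6 = 1 NOR 0 = 0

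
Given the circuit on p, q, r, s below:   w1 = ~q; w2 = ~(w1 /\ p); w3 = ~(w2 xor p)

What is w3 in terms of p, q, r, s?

~((~(~q /\ p)) xor p)

w1 = ~q
w2 = ~(w1 /\ p) = ~(~q /\ p)
w3 = ~(w2 xor p) = ~((~(~q /\ p)) xor p)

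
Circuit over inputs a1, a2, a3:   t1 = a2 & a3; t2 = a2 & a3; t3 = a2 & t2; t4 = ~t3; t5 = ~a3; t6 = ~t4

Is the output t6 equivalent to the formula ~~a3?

t2 = a2 & a3
t3 = a2 & t2 = a2 & (a2 & a3)
t4 = ~t3 = ~(a2 & (a2 & a3))
t6 = ~t4 = ~~(a2 & (a2 & a3))
At a1=0, a2=0, a3=1: circuit gives 0, formula gives 1.

No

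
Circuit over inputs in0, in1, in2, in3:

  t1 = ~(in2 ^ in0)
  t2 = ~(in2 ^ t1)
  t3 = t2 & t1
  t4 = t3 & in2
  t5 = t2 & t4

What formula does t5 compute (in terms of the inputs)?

t1 = ~(in2 ^ in0)
t2 = ~(in2 ^ t1) = ~(in2 ^ (~(in2 ^ in0)))
t3 = t2 & t1 = (~(in2 ^ (~(in2 ^ in0)))) & (~(in2 ^ in0))
t4 = t3 & in2 = ((~(in2 ^ (~(in2 ^ in0)))) & (~(in2 ^ in0))) & in2
t5 = t2 & t4 = (~(in2 ^ (~(in2 ^ in0)))) & (((~(in2 ^ (~(in2 ^ in0)))) & (~(in2 ^ in0))) & in2)

(~(in2 ^ (~(in2 ^ in0)))) & (((~(in2 ^ (~(in2 ^ in0)))) & (~(in2 ^ in0))) & in2)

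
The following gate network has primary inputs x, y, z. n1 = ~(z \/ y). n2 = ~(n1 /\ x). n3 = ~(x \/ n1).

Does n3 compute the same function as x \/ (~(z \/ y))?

n1 = ~(z \/ y)
n3 = ~(x \/ n1) = ~(x \/ (~(z \/ y)))
At x=0, y=0, z=0: circuit gives 0, formula gives 1.

No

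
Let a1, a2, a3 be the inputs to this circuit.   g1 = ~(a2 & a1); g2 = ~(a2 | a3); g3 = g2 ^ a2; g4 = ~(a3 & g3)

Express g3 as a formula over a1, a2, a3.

(~(a2 | a3)) ^ a2

g2 = ~(a2 | a3)
g3 = g2 ^ a2 = (~(a2 | a3)) ^ a2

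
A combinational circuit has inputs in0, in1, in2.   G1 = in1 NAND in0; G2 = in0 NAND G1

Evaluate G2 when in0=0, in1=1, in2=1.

G1 = 1 NAND 0 = 1
G2 = 0 NAND 1 = 1

1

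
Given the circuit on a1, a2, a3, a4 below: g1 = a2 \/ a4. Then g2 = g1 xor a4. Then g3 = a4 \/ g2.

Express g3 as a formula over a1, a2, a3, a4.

a4 \/ ((a2 \/ a4) xor a4)

g1 = a2 \/ a4
g2 = g1 xor a4 = (a2 \/ a4) xor a4
g3 = a4 \/ g2 = a4 \/ ((a2 \/ a4) xor a4)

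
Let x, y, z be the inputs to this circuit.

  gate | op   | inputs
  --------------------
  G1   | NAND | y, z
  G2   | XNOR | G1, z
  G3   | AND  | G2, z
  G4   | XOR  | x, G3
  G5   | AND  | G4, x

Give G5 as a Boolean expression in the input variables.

G1 = y NAND z
G2 = G1 XNOR z = (y NAND z) XNOR z
G3 = G2 AND z = ((y NAND z) XNOR z) AND z
G4 = x XOR G3 = x XOR (((y NAND z) XNOR z) AND z)
G5 = G4 AND x = (x XOR (((y NAND z) XNOR z) AND z)) AND x

(x XOR (((y NAND z) XNOR z) AND z)) AND x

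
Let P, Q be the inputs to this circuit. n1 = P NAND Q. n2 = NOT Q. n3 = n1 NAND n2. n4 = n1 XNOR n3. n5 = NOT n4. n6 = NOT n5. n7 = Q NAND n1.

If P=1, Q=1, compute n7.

1

n1 = 1 NAND 1 = 0
n7 = 1 NAND 0 = 1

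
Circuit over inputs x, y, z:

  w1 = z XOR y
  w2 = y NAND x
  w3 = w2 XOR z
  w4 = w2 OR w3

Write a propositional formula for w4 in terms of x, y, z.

(y NAND x) OR ((y NAND x) XOR z)

w2 = y NAND x
w3 = w2 XOR z = (y NAND x) XOR z
w4 = w2 OR w3 = (y NAND x) OR ((y NAND x) XOR z)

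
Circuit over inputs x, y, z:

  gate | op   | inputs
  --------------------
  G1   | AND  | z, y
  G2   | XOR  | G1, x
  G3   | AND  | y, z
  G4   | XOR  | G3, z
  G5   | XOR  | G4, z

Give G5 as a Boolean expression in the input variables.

((y AND z) XOR z) XOR z

G3 = y AND z
G4 = G3 XOR z = (y AND z) XOR z
G5 = G4 XOR z = ((y AND z) XOR z) XOR z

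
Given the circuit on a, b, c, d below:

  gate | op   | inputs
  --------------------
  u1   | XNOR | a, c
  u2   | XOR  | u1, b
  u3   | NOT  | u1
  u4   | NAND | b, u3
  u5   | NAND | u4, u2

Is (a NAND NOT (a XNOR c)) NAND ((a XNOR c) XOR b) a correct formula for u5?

No

u1 = a XNOR c
u2 = u1 XOR b = (a XNOR c) XOR b
u3 = NOT u1 = NOT (a XNOR c)
u4 = b NAND u3 = b NAND NOT (a XNOR c)
u5 = u4 NAND u2 = (b NAND NOT (a XNOR c)) NAND ((a XNOR c) XOR b)
At a=0, b=1, c=1, d=0: circuit gives 1, formula gives 0.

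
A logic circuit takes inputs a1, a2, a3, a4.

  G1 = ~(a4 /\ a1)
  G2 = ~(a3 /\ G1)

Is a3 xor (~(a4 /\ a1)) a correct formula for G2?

G1 = ~(a4 /\ a1)
G2 = ~(a3 /\ G1) = ~(a3 /\ (~(a4 /\ a1)))
At a1=1, a2=0, a3=0, a4=1: circuit gives 1, formula gives 0.

No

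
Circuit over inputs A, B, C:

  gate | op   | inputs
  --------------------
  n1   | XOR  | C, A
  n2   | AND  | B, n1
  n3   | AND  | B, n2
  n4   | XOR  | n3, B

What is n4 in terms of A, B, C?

(B AND (B AND (C XOR A))) XOR B

n1 = C XOR A
n2 = B AND n1 = B AND (C XOR A)
n3 = B AND n2 = B AND (B AND (C XOR A))
n4 = n3 XOR B = (B AND (B AND (C XOR A))) XOR B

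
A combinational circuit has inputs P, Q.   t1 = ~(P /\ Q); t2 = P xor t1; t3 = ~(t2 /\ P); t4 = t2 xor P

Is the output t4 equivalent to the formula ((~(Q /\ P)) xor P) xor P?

Yes

t1 = ~(P /\ Q)
t2 = P xor t1 = P xor (~(P /\ Q))
t4 = t2 xor P = (P xor (~(P /\ Q))) xor P
At P=1, Q=1: circuit gives 0, formula gives 0.
At P=0, Q=0: circuit gives 1, formula gives 1.
Agrees on all 4 inputs.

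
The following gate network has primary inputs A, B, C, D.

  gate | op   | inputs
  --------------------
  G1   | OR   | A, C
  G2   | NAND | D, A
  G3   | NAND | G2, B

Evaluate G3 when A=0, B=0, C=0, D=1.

G2 = 1 NAND 0 = 1
G3 = 1 NAND 0 = 1

1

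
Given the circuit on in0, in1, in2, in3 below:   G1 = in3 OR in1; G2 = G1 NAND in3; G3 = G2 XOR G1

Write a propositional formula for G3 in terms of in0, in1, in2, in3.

((in3 OR in1) NAND in3) XOR (in3 OR in1)

G1 = in3 OR in1
G2 = G1 NAND in3 = (in3 OR in1) NAND in3
G3 = G2 XOR G1 = ((in3 OR in1) NAND in3) XOR (in3 OR in1)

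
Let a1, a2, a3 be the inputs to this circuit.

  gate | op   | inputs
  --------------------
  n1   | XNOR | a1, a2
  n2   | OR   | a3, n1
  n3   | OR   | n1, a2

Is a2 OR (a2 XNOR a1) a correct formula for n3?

Yes

n1 = a1 XNOR a2
n3 = n1 OR a2 = (a1 XNOR a2) OR a2
At a1=1, a2=0, a3=0: circuit gives 0, formula gives 0.
At a1=0, a2=0, a3=0: circuit gives 1, formula gives 1.
Agrees on all 8 inputs.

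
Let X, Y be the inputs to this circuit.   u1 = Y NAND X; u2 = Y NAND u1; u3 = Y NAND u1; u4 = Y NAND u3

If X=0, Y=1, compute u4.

u1 = 1 NAND 0 = 1
u3 = 1 NAND 1 = 0
u4 = 1 NAND 0 = 1

1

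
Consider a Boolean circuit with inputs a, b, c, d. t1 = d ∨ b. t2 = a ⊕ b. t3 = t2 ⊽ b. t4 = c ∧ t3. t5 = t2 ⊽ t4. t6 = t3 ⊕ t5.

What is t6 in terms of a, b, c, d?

((a ⊕ b) ⊽ b) ⊕ ((a ⊕ b) ⊽ (c ∧ ((a ⊕ b) ⊽ b)))

t2 = a ⊕ b
t3 = t2 ⊽ b = (a ⊕ b) ⊽ b
t4 = c ∧ t3 = c ∧ ((a ⊕ b) ⊽ b)
t5 = t2 ⊽ t4 = (a ⊕ b) ⊽ (c ∧ ((a ⊕ b) ⊽ b))
t6 = t3 ⊕ t5 = ((a ⊕ b) ⊽ b) ⊕ ((a ⊕ b) ⊽ (c ∧ ((a ⊕ b) ⊽ b)))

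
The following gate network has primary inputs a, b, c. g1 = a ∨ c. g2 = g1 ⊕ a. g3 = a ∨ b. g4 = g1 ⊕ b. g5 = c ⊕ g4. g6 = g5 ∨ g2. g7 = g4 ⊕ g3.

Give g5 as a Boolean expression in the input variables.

g1 = a ∨ c
g4 = g1 ⊕ b = (a ∨ c) ⊕ b
g5 = c ⊕ g4 = c ⊕ ((a ∨ c) ⊕ b)

c ⊕ ((a ∨ c) ⊕ b)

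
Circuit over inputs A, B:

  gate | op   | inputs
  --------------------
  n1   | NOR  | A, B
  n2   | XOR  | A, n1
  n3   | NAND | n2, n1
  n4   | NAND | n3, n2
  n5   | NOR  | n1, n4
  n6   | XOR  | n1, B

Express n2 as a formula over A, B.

A XOR (A NOR B)

n1 = A NOR B
n2 = A XOR n1 = A XOR (A NOR B)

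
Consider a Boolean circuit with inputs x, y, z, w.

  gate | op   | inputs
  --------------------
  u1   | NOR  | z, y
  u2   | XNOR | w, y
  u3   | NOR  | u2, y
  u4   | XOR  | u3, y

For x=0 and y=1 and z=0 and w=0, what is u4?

1

u2 = 0 XNOR 1 = 0
u3 = 0 NOR 1 = 0
u4 = 0 XOR 1 = 1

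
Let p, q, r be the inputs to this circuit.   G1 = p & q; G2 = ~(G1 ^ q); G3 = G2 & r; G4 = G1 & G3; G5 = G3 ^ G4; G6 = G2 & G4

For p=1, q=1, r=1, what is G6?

G1 = 1 & 1 = 1
G2 = ~(1 ^ 1) = 1
G3 = 1 & 1 = 1
G4 = 1 & 1 = 1
G6 = 1 & 1 = 1

1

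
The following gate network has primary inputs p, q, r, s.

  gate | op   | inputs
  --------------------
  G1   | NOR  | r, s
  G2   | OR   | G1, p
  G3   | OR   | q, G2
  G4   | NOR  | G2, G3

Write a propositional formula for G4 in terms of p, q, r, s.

G1 = r NOR s
G2 = G1 OR p = (r NOR s) OR p
G3 = q OR G2 = q OR ((r NOR s) OR p)
G4 = G2 NOR G3 = ((r NOR s) OR p) NOR (q OR ((r NOR s) OR p))

((r NOR s) OR p) NOR (q OR ((r NOR s) OR p))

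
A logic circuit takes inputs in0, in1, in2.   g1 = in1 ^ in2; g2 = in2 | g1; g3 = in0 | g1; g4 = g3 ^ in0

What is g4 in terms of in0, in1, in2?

g1 = in1 ^ in2
g3 = in0 | g1 = in0 | (in1 ^ in2)
g4 = g3 ^ in0 = (in0 | (in1 ^ in2)) ^ in0

(in0 | (in1 ^ in2)) ^ in0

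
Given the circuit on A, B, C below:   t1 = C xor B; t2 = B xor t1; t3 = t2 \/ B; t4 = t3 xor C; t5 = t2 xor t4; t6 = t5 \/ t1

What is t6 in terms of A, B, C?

t1 = C xor B
t2 = B xor t1 = B xor (C xor B)
t3 = t2 \/ B = (B xor (C xor B)) \/ B
t4 = t3 xor C = ((B xor (C xor B)) \/ B) xor C
t5 = t2 xor t4 = (B xor (C xor B)) xor (((B xor (C xor B)) \/ B) xor C)
t6 = t5 \/ t1 = ((B xor (C xor B)) xor (((B xor (C xor B)) \/ B) xor C)) \/ (C xor B)

((B xor (C xor B)) xor (((B xor (C xor B)) \/ B) xor C)) \/ (C xor B)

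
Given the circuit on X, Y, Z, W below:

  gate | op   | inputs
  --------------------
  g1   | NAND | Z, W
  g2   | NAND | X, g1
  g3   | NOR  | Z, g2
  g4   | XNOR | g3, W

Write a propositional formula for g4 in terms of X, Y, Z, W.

g1 = Z NAND W
g2 = X NAND g1 = X NAND (Z NAND W)
g3 = Z NOR g2 = Z NOR (X NAND (Z NAND W))
g4 = g3 XNOR W = (Z NOR (X NAND (Z NAND W))) XNOR W

(Z NOR (X NAND (Z NAND W))) XNOR W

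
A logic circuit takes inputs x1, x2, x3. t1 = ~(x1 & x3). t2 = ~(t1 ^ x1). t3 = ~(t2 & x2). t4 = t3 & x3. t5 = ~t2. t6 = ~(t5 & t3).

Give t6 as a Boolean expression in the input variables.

t1 = ~(x1 & x3)
t2 = ~(t1 ^ x1) = ~((~(x1 & x3)) ^ x1)
t3 = ~(t2 & x2) = ~((~((~(x1 & x3)) ^ x1)) & x2)
t5 = ~t2 = ~(~((~(x1 & x3)) ^ x1))
t6 = ~(t5 & t3) = ~(~(~((~(x1 & x3)) ^ x1)) & (~((~((~(x1 & x3)) ^ x1)) & x2)))

~(~(~((~(x1 & x3)) ^ x1)) & (~((~((~(x1 & x3)) ^ x1)) & x2)))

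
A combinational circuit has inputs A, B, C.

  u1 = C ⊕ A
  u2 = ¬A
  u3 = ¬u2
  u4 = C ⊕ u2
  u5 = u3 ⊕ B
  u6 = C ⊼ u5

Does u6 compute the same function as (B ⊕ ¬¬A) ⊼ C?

u2 = ¬A
u3 = ¬u2 = ¬¬A
u5 = u3 ⊕ B = ¬¬A ⊕ B
u6 = C ⊼ u5 = C ⊼ (¬¬A ⊕ B)
At A=0, B=1, C=1: circuit gives 0, formula gives 0.
At A=0, B=0, C=0: circuit gives 1, formula gives 1.
Agrees on all 8 inputs.

Yes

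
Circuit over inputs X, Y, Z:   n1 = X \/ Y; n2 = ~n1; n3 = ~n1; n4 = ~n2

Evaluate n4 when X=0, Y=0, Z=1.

0

n1 = 0 \/ 0 = 0
n2 = ~0 = 1
n4 = ~1 = 0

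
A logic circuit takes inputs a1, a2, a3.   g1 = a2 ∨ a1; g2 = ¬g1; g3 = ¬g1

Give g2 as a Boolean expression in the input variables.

¬(a2 ∨ a1)

g1 = a2 ∨ a1
g2 = ¬g1 = ¬(a2 ∨ a1)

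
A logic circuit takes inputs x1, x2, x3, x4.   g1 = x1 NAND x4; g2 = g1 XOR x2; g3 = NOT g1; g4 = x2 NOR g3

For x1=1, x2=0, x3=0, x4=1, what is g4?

g1 = 1 NAND 1 = 0
g3 = NOT 0 = 1
g4 = 0 NOR 1 = 0

0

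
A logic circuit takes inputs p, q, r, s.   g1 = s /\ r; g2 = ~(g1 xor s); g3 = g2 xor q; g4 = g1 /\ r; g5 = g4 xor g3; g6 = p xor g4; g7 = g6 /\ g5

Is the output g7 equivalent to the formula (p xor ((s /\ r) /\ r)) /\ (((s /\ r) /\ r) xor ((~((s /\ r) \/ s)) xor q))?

g1 = s /\ r
g2 = ~(g1 xor s) = ~((s /\ r) xor s)
g3 = g2 xor q = (~((s /\ r) xor s)) xor q
g4 = g1 /\ r = (s /\ r) /\ r
g5 = g4 xor g3 = ((s /\ r) /\ r) xor ((~((s /\ r) xor s)) xor q)
g6 = p xor g4 = p xor ((s /\ r) /\ r)
g7 = g6 /\ g5 = (p xor ((s /\ r) /\ r)) /\ (((s /\ r) /\ r) xor ((~((s /\ r) xor s)) xor q))
At p=0, q=0, r=1, s=1: circuit gives 0, formula gives 1.

No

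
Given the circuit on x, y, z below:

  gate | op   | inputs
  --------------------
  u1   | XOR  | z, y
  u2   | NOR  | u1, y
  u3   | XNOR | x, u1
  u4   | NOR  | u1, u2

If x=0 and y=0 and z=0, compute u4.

u1 = 0 XOR 0 = 0
u2 = 0 NOR 0 = 1
u4 = 0 NOR 1 = 0

0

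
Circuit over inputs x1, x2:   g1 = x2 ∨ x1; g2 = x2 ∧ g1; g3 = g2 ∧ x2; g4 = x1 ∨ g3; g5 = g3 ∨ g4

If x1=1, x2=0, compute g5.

1

g1 = 0 ∨ 1 = 1
g2 = 0 ∧ 1 = 0
g3 = 0 ∧ 0 = 0
g4 = 1 ∨ 0 = 1
g5 = 0 ∨ 1 = 1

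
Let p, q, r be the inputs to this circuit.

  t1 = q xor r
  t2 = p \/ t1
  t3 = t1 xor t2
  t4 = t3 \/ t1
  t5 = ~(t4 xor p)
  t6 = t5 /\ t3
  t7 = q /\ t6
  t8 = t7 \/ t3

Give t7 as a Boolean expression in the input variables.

t1 = q xor r
t2 = p \/ t1 = p \/ (q xor r)
t3 = t1 xor t2 = (q xor r) xor (p \/ (q xor r))
t4 = t3 \/ t1 = ((q xor r) xor (p \/ (q xor r))) \/ (q xor r)
t5 = ~(t4 xor p) = ~((((q xor r) xor (p \/ (q xor r))) \/ (q xor r)) xor p)
t6 = t5 /\ t3 = (~((((q xor r) xor (p \/ (q xor r))) \/ (q xor r)) xor p)) /\ ((q xor r) xor (p \/ (q xor r)))
t7 = q /\ t6 = q /\ ((~((((q xor r) xor (p \/ (q xor r))) \/ (q xor r)) xor p)) /\ ((q xor r) xor (p \/ (q xor r))))

q /\ ((~((((q xor r) xor (p \/ (q xor r))) \/ (q xor r)) xor p)) /\ ((q xor r) xor (p \/ (q xor r))))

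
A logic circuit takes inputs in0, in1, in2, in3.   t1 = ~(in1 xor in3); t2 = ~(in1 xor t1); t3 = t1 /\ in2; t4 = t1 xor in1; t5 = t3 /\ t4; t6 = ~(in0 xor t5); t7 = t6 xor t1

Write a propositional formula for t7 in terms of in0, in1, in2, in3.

(~(in0 xor (((~(in1 xor in3)) /\ in2) /\ ((~(in1 xor in3)) xor in1)))) xor (~(in1 xor in3))

t1 = ~(in1 xor in3)
t3 = t1 /\ in2 = (~(in1 xor in3)) /\ in2
t4 = t1 xor in1 = (~(in1 xor in3)) xor in1
t5 = t3 /\ t4 = ((~(in1 xor in3)) /\ in2) /\ ((~(in1 xor in3)) xor in1)
t6 = ~(in0 xor t5) = ~(in0 xor (((~(in1 xor in3)) /\ in2) /\ ((~(in1 xor in3)) xor in1)))
t7 = t6 xor t1 = (~(in0 xor (((~(in1 xor in3)) /\ in2) /\ ((~(in1 xor in3)) xor in1)))) xor (~(in1 xor in3))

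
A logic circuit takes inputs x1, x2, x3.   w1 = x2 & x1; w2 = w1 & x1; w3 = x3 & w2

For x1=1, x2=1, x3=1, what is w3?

1

w1 = 1 & 1 = 1
w2 = 1 & 1 = 1
w3 = 1 & 1 = 1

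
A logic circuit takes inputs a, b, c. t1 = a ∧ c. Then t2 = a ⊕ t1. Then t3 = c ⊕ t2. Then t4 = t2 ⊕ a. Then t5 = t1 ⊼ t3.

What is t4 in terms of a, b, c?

t1 = a ∧ c
t2 = a ⊕ t1 = a ⊕ (a ∧ c)
t4 = t2 ⊕ a = (a ⊕ (a ∧ c)) ⊕ a

(a ⊕ (a ∧ c)) ⊕ a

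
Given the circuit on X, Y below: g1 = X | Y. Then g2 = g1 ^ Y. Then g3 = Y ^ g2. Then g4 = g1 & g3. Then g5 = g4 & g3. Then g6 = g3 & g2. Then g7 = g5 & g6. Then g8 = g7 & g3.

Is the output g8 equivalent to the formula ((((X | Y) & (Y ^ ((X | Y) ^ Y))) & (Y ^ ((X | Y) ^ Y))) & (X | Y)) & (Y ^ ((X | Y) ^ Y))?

No

g1 = X | Y
g2 = g1 ^ Y = (X | Y) ^ Y
g3 = Y ^ g2 = Y ^ ((X | Y) ^ Y)
g4 = g1 & g3 = (X | Y) & (Y ^ ((X | Y) ^ Y))
g5 = g4 & g3 = ((X | Y) & (Y ^ ((X | Y) ^ Y))) & (Y ^ ((X | Y) ^ Y))
g6 = g3 & g2 = (Y ^ ((X | Y) ^ Y)) & ((X | Y) ^ Y)
g7 = g5 & g6 = (((X | Y) & (Y ^ ((X | Y) ^ Y))) & (Y ^ ((X | Y) ^ Y))) & ((Y ^ ((X | Y) ^ Y)) & ((X | Y) ^ Y))
g8 = g7 & g3 = ((((X | Y) & (Y ^ ((X | Y) ^ Y))) & (Y ^ ((X | Y) ^ Y))) & ((Y ^ ((X | Y) ^ Y)) & ((X | Y) ^ Y))) & (Y ^ ((X | Y) ^ Y))
At X=0, Y=1: circuit gives 0, formula gives 1.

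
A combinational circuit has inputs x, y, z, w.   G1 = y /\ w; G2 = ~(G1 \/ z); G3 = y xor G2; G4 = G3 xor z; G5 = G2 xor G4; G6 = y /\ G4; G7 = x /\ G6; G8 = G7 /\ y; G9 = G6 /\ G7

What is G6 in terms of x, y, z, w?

y /\ ((y xor (~((y /\ w) \/ z))) xor z)

G1 = y /\ w
G2 = ~(G1 \/ z) = ~((y /\ w) \/ z)
G3 = y xor G2 = y xor (~((y /\ w) \/ z))
G4 = G3 xor z = (y xor (~((y /\ w) \/ z))) xor z
G6 = y /\ G4 = y /\ ((y xor (~((y /\ w) \/ z))) xor z)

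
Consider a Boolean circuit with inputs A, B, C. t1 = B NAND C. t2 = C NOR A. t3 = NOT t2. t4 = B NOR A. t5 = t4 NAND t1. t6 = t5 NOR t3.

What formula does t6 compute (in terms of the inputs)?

((B NOR A) NAND (B NAND C)) NOR NOT (C NOR A)

t1 = B NAND C
t2 = C NOR A
t3 = NOT t2 = NOT (C NOR A)
t4 = B NOR A
t5 = t4 NAND t1 = (B NOR A) NAND (B NAND C)
t6 = t5 NOR t3 = ((B NOR A) NAND (B NAND C)) NOR NOT (C NOR A)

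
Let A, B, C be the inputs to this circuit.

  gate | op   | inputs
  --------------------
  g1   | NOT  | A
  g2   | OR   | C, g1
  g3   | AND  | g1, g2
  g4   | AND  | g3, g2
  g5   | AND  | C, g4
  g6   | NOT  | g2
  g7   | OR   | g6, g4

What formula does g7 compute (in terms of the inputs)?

g1 = NOT A
g2 = C OR g1 = C OR NOT A
g3 = g1 AND g2 = NOT A AND (C OR NOT A)
g4 = g3 AND g2 = (NOT A AND (C OR NOT A)) AND (C OR NOT A)
g6 = NOT g2 = NOT (C OR NOT A)
g7 = g6 OR g4 = NOT (C OR NOT A) OR ((NOT A AND (C OR NOT A)) AND (C OR NOT A))

NOT (C OR NOT A) OR ((NOT A AND (C OR NOT A)) AND (C OR NOT A))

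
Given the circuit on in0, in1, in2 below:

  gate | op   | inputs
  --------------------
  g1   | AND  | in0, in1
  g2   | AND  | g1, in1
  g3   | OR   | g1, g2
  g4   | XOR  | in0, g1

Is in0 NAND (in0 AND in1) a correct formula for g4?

No

g1 = in0 AND in1
g4 = in0 XOR g1 = in0 XOR (in0 AND in1)
At in0=0, in1=0, in2=0: circuit gives 0, formula gives 1.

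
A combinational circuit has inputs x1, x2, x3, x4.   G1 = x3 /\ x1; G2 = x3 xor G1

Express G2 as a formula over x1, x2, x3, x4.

x3 xor (x3 /\ x1)

G1 = x3 /\ x1
G2 = x3 xor G1 = x3 xor (x3 /\ x1)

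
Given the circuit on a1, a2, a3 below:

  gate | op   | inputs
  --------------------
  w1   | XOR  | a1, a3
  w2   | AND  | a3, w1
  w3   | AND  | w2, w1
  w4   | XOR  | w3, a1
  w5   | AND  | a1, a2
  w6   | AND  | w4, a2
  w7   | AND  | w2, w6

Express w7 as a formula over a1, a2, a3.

(a3 AND (a1 XOR a3)) AND ((((a3 AND (a1 XOR a3)) AND (a1 XOR a3)) XOR a1) AND a2)

w1 = a1 XOR a3
w2 = a3 AND w1 = a3 AND (a1 XOR a3)
w3 = w2 AND w1 = (a3 AND (a1 XOR a3)) AND (a1 XOR a3)
w4 = w3 XOR a1 = ((a3 AND (a1 XOR a3)) AND (a1 XOR a3)) XOR a1
w6 = w4 AND a2 = (((a3 AND (a1 XOR a3)) AND (a1 XOR a3)) XOR a1) AND a2
w7 = w2 AND w6 = (a3 AND (a1 XOR a3)) AND ((((a3 AND (a1 XOR a3)) AND (a1 XOR a3)) XOR a1) AND a2)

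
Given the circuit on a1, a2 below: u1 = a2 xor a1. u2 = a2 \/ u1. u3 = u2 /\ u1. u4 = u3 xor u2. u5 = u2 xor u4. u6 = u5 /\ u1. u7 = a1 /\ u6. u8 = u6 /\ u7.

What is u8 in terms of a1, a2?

(((a2 \/ (a2 xor a1)) xor (((a2 \/ (a2 xor a1)) /\ (a2 xor a1)) xor (a2 \/ (a2 xor a1)))) /\ (a2 xor a1)) /\ (a1 /\ (((a2 \/ (a2 xor a1)) xor (((a2 \/ (a2 xor a1)) /\ (a2 xor a1)) xor (a2 \/ (a2 xor a1)))) /\ (a2 xor a1)))

u1 = a2 xor a1
u2 = a2 \/ u1 = a2 \/ (a2 xor a1)
u3 = u2 /\ u1 = (a2 \/ (a2 xor a1)) /\ (a2 xor a1)
u4 = u3 xor u2 = ((a2 \/ (a2 xor a1)) /\ (a2 xor a1)) xor (a2 \/ (a2 xor a1))
u5 = u2 xor u4 = (a2 \/ (a2 xor a1)) xor (((a2 \/ (a2 xor a1)) /\ (a2 xor a1)) xor (a2 \/ (a2 xor a1)))
u6 = u5 /\ u1 = ((a2 \/ (a2 xor a1)) xor (((a2 \/ (a2 xor a1)) /\ (a2 xor a1)) xor (a2 \/ (a2 xor a1)))) /\ (a2 xor a1)
u7 = a1 /\ u6 = a1 /\ (((a2 \/ (a2 xor a1)) xor (((a2 \/ (a2 xor a1)) /\ (a2 xor a1)) xor (a2 \/ (a2 xor a1)))) /\ (a2 xor a1))
u8 = u6 /\ u7 = (((a2 \/ (a2 xor a1)) xor (((a2 \/ (a2 xor a1)) /\ (a2 xor a1)) xor (a2 \/ (a2 xor a1)))) /\ (a2 xor a1)) /\ (a1 /\ (((a2 \/ (a2 xor a1)) xor (((a2 \/ (a2 xor a1)) /\ (a2 xor a1)) xor (a2 \/ (a2 xor a1)))) /\ (a2 xor a1)))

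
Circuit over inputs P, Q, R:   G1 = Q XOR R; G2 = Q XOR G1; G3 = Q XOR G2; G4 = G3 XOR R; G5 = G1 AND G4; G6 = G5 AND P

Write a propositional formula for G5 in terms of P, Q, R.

G1 = Q XOR R
G2 = Q XOR G1 = Q XOR (Q XOR R)
G3 = Q XOR G2 = Q XOR (Q XOR (Q XOR R))
G4 = G3 XOR R = (Q XOR (Q XOR (Q XOR R))) XOR R
G5 = G1 AND G4 = (Q XOR R) AND ((Q XOR (Q XOR (Q XOR R))) XOR R)

(Q XOR R) AND ((Q XOR (Q XOR (Q XOR R))) XOR R)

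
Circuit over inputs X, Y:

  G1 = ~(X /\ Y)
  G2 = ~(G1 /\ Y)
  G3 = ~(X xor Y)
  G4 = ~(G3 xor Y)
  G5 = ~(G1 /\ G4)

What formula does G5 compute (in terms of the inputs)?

G1 = ~(X /\ Y)
G3 = ~(X xor Y)
G4 = ~(G3 xor Y) = ~((~(X xor Y)) xor Y)
G5 = ~(G1 /\ G4) = ~((~(X /\ Y)) /\ (~((~(X xor Y)) xor Y)))

~((~(X /\ Y)) /\ (~((~(X xor Y)) xor Y)))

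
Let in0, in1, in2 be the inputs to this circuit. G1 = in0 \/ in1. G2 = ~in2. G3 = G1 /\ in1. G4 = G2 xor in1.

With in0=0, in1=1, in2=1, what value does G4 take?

G2 = ~1 = 0
G4 = 0 xor 1 = 1

1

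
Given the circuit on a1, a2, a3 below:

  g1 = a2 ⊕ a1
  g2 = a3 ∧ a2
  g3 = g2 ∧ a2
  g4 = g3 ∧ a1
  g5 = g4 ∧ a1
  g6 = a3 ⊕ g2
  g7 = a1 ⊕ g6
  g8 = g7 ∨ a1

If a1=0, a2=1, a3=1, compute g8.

0

g2 = 1 ∧ 1 = 1
g6 = 1 ⊕ 1 = 0
g7 = 0 ⊕ 0 = 0
g8 = 0 ∨ 0 = 0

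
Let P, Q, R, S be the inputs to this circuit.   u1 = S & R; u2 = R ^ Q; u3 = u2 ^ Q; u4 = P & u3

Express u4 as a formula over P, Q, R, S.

P & ((R ^ Q) ^ Q)

u2 = R ^ Q
u3 = u2 ^ Q = (R ^ Q) ^ Q
u4 = P & u3 = P & ((R ^ Q) ^ Q)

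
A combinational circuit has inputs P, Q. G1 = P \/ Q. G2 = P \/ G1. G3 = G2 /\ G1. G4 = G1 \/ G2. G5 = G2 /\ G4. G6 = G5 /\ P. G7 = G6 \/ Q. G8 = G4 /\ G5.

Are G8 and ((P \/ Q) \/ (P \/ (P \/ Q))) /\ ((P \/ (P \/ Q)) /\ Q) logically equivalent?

No

G1 = P \/ Q
G2 = P \/ G1 = P \/ (P \/ Q)
G4 = G1 \/ G2 = (P \/ Q) \/ (P \/ (P \/ Q))
G5 = G2 /\ G4 = (P \/ (P \/ Q)) /\ ((P \/ Q) \/ (P \/ (P \/ Q)))
G8 = G4 /\ G5 = ((P \/ Q) \/ (P \/ (P \/ Q))) /\ ((P \/ (P \/ Q)) /\ ((P \/ Q) \/ (P \/ (P \/ Q))))
At P=1, Q=0: circuit gives 1, formula gives 0.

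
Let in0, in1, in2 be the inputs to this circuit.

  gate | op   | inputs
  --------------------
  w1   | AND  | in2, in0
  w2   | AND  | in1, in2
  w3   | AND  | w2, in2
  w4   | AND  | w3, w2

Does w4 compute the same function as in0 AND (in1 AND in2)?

No

w2 = in1 AND in2
w3 = w2 AND in2 = (in1 AND in2) AND in2
w4 = w3 AND w2 = ((in1 AND in2) AND in2) AND (in1 AND in2)
At in0=0, in1=1, in2=1: circuit gives 1, formula gives 0.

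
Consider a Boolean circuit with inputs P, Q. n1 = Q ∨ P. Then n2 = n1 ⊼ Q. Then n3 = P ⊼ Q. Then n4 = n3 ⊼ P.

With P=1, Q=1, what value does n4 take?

1

n3 = 1 ⊼ 1 = 0
n4 = 0 ⊼ 1 = 1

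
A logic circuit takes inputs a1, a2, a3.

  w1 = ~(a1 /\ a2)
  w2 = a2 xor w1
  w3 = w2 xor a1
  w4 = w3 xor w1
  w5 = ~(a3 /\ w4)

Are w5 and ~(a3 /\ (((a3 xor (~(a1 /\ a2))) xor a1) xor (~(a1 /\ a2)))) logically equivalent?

w1 = ~(a1 /\ a2)
w2 = a2 xor w1 = a2 xor (~(a1 /\ a2))
w3 = w2 xor a1 = (a2 xor (~(a1 /\ a2))) xor a1
w4 = w3 xor w1 = ((a2 xor (~(a1 /\ a2))) xor a1) xor (~(a1 /\ a2))
w5 = ~(a3 /\ w4) = ~(a3 /\ (((a2 xor (~(a1 /\ a2))) xor a1) xor (~(a1 /\ a2))))
At a1=0, a2=0, a3=1: circuit gives 1, formula gives 0.

No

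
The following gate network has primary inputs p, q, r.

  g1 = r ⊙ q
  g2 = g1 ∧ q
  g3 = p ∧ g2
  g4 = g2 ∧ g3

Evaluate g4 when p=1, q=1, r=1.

1

g1 = 1 ⊙ 1 = 1
g2 = 1 ∧ 1 = 1
g3 = 1 ∧ 1 = 1
g4 = 1 ∧ 1 = 1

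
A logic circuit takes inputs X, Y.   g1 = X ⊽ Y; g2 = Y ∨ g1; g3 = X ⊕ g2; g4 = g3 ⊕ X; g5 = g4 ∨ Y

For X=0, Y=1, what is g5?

g1 = 0 ⊽ 1 = 0
g2 = 1 ∨ 0 = 1
g3 = 0 ⊕ 1 = 1
g4 = 1 ⊕ 0 = 1
g5 = 1 ∨ 1 = 1

1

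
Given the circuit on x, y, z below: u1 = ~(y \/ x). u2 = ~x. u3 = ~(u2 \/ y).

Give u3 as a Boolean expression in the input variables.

~(~x \/ y)

u2 = ~x
u3 = ~(u2 \/ y) = ~(~x \/ y)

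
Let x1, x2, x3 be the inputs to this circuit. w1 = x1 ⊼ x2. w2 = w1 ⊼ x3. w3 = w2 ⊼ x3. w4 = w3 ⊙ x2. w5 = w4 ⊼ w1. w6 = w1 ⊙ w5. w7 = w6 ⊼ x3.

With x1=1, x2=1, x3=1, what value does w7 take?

1

w1 = 1 ⊼ 1 = 0
w2 = 0 ⊼ 1 = 1
w3 = 1 ⊼ 1 = 0
w4 = 0 ⊙ 1 = 0
w5 = 0 ⊼ 0 = 1
w6 = 0 ⊙ 1 = 0
w7 = 0 ⊼ 1 = 1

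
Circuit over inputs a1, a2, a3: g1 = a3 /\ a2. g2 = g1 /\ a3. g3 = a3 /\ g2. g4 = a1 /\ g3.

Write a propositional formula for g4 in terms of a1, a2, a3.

a1 /\ (a3 /\ ((a3 /\ a2) /\ a3))

g1 = a3 /\ a2
g2 = g1 /\ a3 = (a3 /\ a2) /\ a3
g3 = a3 /\ g2 = a3 /\ ((a3 /\ a2) /\ a3)
g4 = a1 /\ g3 = a1 /\ (a3 /\ ((a3 /\ a2) /\ a3))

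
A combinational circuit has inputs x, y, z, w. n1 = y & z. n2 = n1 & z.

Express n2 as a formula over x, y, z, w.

(y & z) & z

n1 = y & z
n2 = n1 & z = (y & z) & z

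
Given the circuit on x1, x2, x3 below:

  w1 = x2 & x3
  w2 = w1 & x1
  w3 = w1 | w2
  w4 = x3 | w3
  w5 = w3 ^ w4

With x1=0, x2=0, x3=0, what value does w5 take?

w1 = 0 & 0 = 0
w2 = 0 & 0 = 0
w3 = 0 | 0 = 0
w4 = 0 | 0 = 0
w5 = 0 ^ 0 = 0

0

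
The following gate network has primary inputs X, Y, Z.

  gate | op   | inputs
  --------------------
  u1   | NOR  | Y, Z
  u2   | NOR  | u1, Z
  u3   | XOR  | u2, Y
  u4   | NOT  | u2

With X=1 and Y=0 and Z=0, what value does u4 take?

u1 = 0 NOR 0 = 1
u2 = 1 NOR 0 = 0
u4 = NOT 0 = 1

1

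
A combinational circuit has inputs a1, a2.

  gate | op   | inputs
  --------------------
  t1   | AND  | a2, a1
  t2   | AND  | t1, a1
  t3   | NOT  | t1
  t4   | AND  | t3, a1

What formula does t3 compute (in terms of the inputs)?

NOT (a2 AND a1)

t1 = a2 AND a1
t3 = NOT t1 = NOT (a2 AND a1)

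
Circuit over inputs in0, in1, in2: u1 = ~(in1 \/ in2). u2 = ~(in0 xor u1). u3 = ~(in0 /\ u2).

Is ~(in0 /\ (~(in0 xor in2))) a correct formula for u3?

No

u1 = ~(in1 \/ in2)
u2 = ~(in0 xor u1) = ~(in0 xor (~(in1 \/ in2)))
u3 = ~(in0 /\ u2) = ~(in0 /\ (~(in0 xor (~(in1 \/ in2)))))
At in0=1, in1=0, in2=0: circuit gives 0, formula gives 1.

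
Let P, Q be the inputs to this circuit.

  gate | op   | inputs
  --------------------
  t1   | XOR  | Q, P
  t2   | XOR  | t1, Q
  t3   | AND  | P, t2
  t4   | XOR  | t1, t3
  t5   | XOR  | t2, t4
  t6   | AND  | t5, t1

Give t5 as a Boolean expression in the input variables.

((Q XOR P) XOR Q) XOR ((Q XOR P) XOR (P AND ((Q XOR P) XOR Q)))

t1 = Q XOR P
t2 = t1 XOR Q = (Q XOR P) XOR Q
t3 = P AND t2 = P AND ((Q XOR P) XOR Q)
t4 = t1 XOR t3 = (Q XOR P) XOR (P AND ((Q XOR P) XOR Q))
t5 = t2 XOR t4 = ((Q XOR P) XOR Q) XOR ((Q XOR P) XOR (P AND ((Q XOR P) XOR Q)))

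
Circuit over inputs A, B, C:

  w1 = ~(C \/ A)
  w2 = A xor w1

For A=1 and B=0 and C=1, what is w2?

1

w1 = ~(1 \/ 1) = 0
w2 = 1 xor 0 = 1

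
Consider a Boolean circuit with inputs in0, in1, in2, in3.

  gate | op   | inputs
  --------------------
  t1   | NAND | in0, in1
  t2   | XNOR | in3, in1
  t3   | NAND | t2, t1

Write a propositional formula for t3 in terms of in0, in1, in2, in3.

t1 = in0 NAND in1
t2 = in3 XNOR in1
t3 = t2 NAND t1 = (in3 XNOR in1) NAND (in0 NAND in1)

(in3 XNOR in1) NAND (in0 NAND in1)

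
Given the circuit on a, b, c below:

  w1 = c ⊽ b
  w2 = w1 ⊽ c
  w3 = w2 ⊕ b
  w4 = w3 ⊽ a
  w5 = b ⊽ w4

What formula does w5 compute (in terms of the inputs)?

b ⊽ ((((c ⊽ b) ⊽ c) ⊕ b) ⊽ a)

w1 = c ⊽ b
w2 = w1 ⊽ c = (c ⊽ b) ⊽ c
w3 = w2 ⊕ b = ((c ⊽ b) ⊽ c) ⊕ b
w4 = w3 ⊽ a = (((c ⊽ b) ⊽ c) ⊕ b) ⊽ a
w5 = b ⊽ w4 = b ⊽ ((((c ⊽ b) ⊽ c) ⊕ b) ⊽ a)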